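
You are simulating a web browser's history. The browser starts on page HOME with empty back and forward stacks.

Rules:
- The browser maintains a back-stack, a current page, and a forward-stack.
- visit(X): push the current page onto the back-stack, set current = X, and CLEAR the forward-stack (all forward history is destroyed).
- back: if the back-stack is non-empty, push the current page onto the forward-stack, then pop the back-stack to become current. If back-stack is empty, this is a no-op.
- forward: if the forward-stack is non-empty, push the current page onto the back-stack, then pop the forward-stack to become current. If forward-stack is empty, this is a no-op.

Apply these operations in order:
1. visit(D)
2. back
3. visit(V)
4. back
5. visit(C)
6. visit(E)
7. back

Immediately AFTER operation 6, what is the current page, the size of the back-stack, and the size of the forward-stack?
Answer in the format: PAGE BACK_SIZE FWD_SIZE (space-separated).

After 1 (visit(D)): cur=D back=1 fwd=0
After 2 (back): cur=HOME back=0 fwd=1
After 3 (visit(V)): cur=V back=1 fwd=0
After 4 (back): cur=HOME back=0 fwd=1
After 5 (visit(C)): cur=C back=1 fwd=0
After 6 (visit(E)): cur=E back=2 fwd=0

E 2 0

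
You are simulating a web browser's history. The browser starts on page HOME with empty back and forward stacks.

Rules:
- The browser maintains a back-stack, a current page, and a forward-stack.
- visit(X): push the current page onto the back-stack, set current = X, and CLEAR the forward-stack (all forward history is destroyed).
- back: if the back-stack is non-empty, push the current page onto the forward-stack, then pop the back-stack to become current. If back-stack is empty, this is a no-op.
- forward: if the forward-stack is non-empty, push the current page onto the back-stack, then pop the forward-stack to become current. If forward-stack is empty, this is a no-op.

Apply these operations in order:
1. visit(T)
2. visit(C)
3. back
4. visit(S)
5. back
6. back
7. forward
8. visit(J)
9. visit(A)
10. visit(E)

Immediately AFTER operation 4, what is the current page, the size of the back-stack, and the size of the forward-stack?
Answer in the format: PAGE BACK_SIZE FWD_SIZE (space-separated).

After 1 (visit(T)): cur=T back=1 fwd=0
After 2 (visit(C)): cur=C back=2 fwd=0
After 3 (back): cur=T back=1 fwd=1
After 4 (visit(S)): cur=S back=2 fwd=0

S 2 0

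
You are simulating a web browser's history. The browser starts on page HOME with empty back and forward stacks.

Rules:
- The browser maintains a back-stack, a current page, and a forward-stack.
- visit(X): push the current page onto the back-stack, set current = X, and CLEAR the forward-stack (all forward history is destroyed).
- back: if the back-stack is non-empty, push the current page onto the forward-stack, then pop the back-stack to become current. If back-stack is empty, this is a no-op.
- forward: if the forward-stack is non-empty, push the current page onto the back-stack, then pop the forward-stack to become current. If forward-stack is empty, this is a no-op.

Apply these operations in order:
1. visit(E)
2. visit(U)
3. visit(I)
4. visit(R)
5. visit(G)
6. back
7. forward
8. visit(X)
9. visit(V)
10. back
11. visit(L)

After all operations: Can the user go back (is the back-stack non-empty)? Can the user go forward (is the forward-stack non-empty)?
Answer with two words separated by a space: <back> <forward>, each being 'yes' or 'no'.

After 1 (visit(E)): cur=E back=1 fwd=0
After 2 (visit(U)): cur=U back=2 fwd=0
After 3 (visit(I)): cur=I back=3 fwd=0
After 4 (visit(R)): cur=R back=4 fwd=0
After 5 (visit(G)): cur=G back=5 fwd=0
After 6 (back): cur=R back=4 fwd=1
After 7 (forward): cur=G back=5 fwd=0
After 8 (visit(X)): cur=X back=6 fwd=0
After 9 (visit(V)): cur=V back=7 fwd=0
After 10 (back): cur=X back=6 fwd=1
After 11 (visit(L)): cur=L back=7 fwd=0

Answer: yes no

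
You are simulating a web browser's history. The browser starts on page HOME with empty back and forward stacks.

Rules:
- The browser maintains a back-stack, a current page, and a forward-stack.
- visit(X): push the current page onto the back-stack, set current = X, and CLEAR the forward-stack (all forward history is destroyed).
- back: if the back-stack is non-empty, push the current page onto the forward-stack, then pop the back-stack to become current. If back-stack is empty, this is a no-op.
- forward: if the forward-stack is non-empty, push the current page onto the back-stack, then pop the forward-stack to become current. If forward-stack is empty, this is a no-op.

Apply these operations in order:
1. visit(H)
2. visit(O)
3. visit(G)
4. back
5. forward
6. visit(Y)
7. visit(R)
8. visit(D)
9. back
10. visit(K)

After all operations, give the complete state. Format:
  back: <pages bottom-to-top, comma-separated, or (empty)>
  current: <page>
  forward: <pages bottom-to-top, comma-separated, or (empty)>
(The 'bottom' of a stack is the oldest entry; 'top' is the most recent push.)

After 1 (visit(H)): cur=H back=1 fwd=0
After 2 (visit(O)): cur=O back=2 fwd=0
After 3 (visit(G)): cur=G back=3 fwd=0
After 4 (back): cur=O back=2 fwd=1
After 5 (forward): cur=G back=3 fwd=0
After 6 (visit(Y)): cur=Y back=4 fwd=0
After 7 (visit(R)): cur=R back=5 fwd=0
After 8 (visit(D)): cur=D back=6 fwd=0
After 9 (back): cur=R back=5 fwd=1
After 10 (visit(K)): cur=K back=6 fwd=0

Answer: back: HOME,H,O,G,Y,R
current: K
forward: (empty)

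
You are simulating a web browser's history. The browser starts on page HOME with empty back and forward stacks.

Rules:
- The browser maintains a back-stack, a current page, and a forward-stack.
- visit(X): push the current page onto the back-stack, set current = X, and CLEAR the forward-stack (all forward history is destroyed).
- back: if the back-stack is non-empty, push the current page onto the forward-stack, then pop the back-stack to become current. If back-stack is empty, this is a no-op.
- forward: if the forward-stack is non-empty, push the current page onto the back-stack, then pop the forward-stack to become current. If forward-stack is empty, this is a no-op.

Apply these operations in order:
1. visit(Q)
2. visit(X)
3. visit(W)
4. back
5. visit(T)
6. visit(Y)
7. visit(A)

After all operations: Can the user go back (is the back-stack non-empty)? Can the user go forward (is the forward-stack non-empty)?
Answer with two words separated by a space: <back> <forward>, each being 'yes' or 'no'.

After 1 (visit(Q)): cur=Q back=1 fwd=0
After 2 (visit(X)): cur=X back=2 fwd=0
After 3 (visit(W)): cur=W back=3 fwd=0
After 4 (back): cur=X back=2 fwd=1
After 5 (visit(T)): cur=T back=3 fwd=0
After 6 (visit(Y)): cur=Y back=4 fwd=0
After 7 (visit(A)): cur=A back=5 fwd=0

Answer: yes no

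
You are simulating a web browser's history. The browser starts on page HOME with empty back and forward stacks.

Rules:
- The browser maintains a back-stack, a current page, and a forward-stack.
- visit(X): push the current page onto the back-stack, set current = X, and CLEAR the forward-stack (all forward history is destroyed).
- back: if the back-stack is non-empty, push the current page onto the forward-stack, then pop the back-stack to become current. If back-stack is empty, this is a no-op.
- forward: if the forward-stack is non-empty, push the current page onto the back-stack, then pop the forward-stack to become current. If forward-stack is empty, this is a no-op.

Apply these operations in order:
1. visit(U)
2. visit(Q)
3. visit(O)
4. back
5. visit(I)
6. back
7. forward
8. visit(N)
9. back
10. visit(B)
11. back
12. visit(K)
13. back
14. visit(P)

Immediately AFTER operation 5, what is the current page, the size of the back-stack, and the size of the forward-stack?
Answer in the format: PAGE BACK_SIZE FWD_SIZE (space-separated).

After 1 (visit(U)): cur=U back=1 fwd=0
After 2 (visit(Q)): cur=Q back=2 fwd=0
After 3 (visit(O)): cur=O back=3 fwd=0
After 4 (back): cur=Q back=2 fwd=1
After 5 (visit(I)): cur=I back=3 fwd=0

I 3 0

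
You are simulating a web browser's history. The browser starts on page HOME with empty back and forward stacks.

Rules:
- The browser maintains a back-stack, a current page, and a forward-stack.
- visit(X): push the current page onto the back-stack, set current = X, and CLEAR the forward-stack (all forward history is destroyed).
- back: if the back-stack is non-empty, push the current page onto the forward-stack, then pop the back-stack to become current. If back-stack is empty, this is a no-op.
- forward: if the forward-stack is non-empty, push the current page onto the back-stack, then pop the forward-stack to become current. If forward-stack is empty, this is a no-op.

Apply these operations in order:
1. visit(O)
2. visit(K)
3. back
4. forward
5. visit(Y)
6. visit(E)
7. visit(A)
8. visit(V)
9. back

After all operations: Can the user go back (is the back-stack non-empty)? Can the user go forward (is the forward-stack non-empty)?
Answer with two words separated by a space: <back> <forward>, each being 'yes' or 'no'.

After 1 (visit(O)): cur=O back=1 fwd=0
After 2 (visit(K)): cur=K back=2 fwd=0
After 3 (back): cur=O back=1 fwd=1
After 4 (forward): cur=K back=2 fwd=0
After 5 (visit(Y)): cur=Y back=3 fwd=0
After 6 (visit(E)): cur=E back=4 fwd=0
After 7 (visit(A)): cur=A back=5 fwd=0
After 8 (visit(V)): cur=V back=6 fwd=0
After 9 (back): cur=A back=5 fwd=1

Answer: yes yes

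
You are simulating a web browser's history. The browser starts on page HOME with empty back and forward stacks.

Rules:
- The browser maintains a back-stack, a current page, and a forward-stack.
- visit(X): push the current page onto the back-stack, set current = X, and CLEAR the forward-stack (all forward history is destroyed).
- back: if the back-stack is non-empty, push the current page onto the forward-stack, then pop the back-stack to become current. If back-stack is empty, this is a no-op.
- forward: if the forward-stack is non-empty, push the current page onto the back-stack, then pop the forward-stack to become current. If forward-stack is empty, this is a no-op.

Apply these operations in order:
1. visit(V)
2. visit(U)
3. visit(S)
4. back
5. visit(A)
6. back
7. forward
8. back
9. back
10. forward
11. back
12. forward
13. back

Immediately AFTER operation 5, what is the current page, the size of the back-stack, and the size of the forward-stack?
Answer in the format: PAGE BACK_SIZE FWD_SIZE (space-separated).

After 1 (visit(V)): cur=V back=1 fwd=0
After 2 (visit(U)): cur=U back=2 fwd=0
After 3 (visit(S)): cur=S back=3 fwd=0
After 4 (back): cur=U back=2 fwd=1
After 5 (visit(A)): cur=A back=3 fwd=0

A 3 0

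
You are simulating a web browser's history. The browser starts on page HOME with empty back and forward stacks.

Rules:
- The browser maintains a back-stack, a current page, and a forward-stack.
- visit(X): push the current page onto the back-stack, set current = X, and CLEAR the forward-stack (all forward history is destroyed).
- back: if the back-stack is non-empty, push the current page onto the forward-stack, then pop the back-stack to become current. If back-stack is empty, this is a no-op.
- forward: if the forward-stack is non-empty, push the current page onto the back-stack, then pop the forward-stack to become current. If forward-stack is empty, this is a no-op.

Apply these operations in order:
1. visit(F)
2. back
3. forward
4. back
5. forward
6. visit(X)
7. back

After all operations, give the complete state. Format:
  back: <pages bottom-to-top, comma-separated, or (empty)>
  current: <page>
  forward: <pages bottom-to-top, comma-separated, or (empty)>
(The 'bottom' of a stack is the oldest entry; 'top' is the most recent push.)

After 1 (visit(F)): cur=F back=1 fwd=0
After 2 (back): cur=HOME back=0 fwd=1
After 3 (forward): cur=F back=1 fwd=0
After 4 (back): cur=HOME back=0 fwd=1
After 5 (forward): cur=F back=1 fwd=0
After 6 (visit(X)): cur=X back=2 fwd=0
After 7 (back): cur=F back=1 fwd=1

Answer: back: HOME
current: F
forward: X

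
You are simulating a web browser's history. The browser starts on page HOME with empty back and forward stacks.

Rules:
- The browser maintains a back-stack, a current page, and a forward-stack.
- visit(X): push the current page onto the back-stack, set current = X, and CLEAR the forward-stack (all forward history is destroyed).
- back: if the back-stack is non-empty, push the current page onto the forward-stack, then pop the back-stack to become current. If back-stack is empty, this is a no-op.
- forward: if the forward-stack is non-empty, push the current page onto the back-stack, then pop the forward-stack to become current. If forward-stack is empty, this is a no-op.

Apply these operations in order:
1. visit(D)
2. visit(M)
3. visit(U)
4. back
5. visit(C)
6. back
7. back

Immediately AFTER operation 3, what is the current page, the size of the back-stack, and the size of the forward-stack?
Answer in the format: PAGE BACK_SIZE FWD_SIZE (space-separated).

After 1 (visit(D)): cur=D back=1 fwd=0
After 2 (visit(M)): cur=M back=2 fwd=0
After 3 (visit(U)): cur=U back=3 fwd=0

U 3 0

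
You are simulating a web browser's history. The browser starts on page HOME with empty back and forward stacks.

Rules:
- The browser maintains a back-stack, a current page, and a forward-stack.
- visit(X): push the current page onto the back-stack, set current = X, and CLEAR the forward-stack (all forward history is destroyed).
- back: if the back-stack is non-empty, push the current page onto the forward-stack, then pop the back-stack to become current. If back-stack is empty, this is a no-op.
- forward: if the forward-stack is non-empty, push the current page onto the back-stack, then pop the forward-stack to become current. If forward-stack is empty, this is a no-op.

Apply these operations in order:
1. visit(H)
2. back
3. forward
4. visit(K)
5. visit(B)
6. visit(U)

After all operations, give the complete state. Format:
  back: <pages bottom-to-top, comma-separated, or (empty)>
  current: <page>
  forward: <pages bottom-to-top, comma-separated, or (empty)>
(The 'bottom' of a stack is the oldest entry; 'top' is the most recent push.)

Answer: back: HOME,H,K,B
current: U
forward: (empty)

Derivation:
After 1 (visit(H)): cur=H back=1 fwd=0
After 2 (back): cur=HOME back=0 fwd=1
After 3 (forward): cur=H back=1 fwd=0
After 4 (visit(K)): cur=K back=2 fwd=0
After 5 (visit(B)): cur=B back=3 fwd=0
After 6 (visit(U)): cur=U back=4 fwd=0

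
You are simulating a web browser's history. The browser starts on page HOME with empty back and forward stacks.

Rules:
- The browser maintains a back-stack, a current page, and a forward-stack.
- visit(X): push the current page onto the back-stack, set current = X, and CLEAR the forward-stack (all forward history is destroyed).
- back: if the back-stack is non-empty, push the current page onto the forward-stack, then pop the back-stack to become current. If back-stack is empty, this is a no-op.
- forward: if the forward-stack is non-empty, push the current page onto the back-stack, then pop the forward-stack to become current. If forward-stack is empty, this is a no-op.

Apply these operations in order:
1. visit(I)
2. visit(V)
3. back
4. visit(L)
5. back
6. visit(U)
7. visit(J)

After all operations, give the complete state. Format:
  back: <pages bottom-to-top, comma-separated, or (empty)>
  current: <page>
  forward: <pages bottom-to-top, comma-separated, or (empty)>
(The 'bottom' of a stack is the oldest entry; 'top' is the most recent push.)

After 1 (visit(I)): cur=I back=1 fwd=0
After 2 (visit(V)): cur=V back=2 fwd=0
After 3 (back): cur=I back=1 fwd=1
After 4 (visit(L)): cur=L back=2 fwd=0
After 5 (back): cur=I back=1 fwd=1
After 6 (visit(U)): cur=U back=2 fwd=0
After 7 (visit(J)): cur=J back=3 fwd=0

Answer: back: HOME,I,U
current: J
forward: (empty)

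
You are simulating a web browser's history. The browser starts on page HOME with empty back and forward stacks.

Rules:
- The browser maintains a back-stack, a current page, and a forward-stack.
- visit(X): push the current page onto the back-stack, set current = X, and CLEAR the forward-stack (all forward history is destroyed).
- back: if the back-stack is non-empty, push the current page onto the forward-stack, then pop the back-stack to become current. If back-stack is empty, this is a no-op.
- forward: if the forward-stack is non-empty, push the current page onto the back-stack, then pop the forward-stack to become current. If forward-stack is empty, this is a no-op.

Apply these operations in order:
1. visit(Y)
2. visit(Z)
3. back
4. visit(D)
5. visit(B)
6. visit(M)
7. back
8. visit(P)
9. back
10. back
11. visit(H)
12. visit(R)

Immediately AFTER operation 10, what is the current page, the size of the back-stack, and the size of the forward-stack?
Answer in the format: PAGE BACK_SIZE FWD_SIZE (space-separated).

After 1 (visit(Y)): cur=Y back=1 fwd=0
After 2 (visit(Z)): cur=Z back=2 fwd=0
After 3 (back): cur=Y back=1 fwd=1
After 4 (visit(D)): cur=D back=2 fwd=0
After 5 (visit(B)): cur=B back=3 fwd=0
After 6 (visit(M)): cur=M back=4 fwd=0
After 7 (back): cur=B back=3 fwd=1
After 8 (visit(P)): cur=P back=4 fwd=0
After 9 (back): cur=B back=3 fwd=1
After 10 (back): cur=D back=2 fwd=2

D 2 2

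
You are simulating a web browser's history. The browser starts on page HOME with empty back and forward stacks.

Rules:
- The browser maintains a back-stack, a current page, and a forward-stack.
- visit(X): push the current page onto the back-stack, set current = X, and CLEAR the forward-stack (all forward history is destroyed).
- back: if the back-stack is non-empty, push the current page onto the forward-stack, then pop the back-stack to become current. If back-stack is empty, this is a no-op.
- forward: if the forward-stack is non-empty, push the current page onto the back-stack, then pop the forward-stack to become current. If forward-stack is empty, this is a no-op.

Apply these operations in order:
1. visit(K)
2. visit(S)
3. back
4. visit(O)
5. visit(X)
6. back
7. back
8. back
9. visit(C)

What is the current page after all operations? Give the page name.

After 1 (visit(K)): cur=K back=1 fwd=0
After 2 (visit(S)): cur=S back=2 fwd=0
After 3 (back): cur=K back=1 fwd=1
After 4 (visit(O)): cur=O back=2 fwd=0
After 5 (visit(X)): cur=X back=3 fwd=0
After 6 (back): cur=O back=2 fwd=1
After 7 (back): cur=K back=1 fwd=2
After 8 (back): cur=HOME back=0 fwd=3
After 9 (visit(C)): cur=C back=1 fwd=0

Answer: C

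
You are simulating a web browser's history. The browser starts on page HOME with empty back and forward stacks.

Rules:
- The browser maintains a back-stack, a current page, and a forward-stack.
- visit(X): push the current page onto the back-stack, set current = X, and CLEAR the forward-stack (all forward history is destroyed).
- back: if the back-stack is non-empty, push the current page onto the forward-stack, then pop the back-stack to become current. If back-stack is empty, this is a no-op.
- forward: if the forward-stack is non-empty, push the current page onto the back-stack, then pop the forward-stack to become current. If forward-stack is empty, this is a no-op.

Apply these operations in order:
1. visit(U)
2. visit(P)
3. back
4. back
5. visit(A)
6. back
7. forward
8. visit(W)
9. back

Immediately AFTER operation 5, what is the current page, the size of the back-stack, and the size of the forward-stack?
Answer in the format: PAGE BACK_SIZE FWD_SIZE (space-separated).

After 1 (visit(U)): cur=U back=1 fwd=0
After 2 (visit(P)): cur=P back=2 fwd=0
After 3 (back): cur=U back=1 fwd=1
After 4 (back): cur=HOME back=0 fwd=2
After 5 (visit(A)): cur=A back=1 fwd=0

A 1 0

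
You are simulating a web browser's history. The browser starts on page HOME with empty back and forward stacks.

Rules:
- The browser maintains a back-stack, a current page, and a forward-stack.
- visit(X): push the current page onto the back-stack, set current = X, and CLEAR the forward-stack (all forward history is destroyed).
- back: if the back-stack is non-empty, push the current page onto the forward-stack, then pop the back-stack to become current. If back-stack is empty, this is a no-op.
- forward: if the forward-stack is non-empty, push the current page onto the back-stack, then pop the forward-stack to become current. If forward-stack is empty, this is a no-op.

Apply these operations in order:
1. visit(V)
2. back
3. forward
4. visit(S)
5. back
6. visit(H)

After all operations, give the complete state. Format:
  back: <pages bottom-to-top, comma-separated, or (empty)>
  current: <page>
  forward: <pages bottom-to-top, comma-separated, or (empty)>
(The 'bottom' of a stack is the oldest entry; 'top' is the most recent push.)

After 1 (visit(V)): cur=V back=1 fwd=0
After 2 (back): cur=HOME back=0 fwd=1
After 3 (forward): cur=V back=1 fwd=0
After 4 (visit(S)): cur=S back=2 fwd=0
After 5 (back): cur=V back=1 fwd=1
After 6 (visit(H)): cur=H back=2 fwd=0

Answer: back: HOME,V
current: H
forward: (empty)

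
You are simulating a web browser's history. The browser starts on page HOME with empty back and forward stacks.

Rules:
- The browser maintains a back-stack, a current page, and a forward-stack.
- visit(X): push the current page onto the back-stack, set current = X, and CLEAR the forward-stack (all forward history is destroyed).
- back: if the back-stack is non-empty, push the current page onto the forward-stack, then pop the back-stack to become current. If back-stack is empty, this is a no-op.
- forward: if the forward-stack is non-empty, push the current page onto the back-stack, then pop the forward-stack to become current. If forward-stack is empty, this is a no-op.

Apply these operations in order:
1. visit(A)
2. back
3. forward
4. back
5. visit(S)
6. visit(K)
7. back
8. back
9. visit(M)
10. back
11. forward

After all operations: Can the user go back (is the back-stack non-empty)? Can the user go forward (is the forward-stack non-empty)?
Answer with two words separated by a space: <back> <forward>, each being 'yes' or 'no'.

After 1 (visit(A)): cur=A back=1 fwd=0
After 2 (back): cur=HOME back=0 fwd=1
After 3 (forward): cur=A back=1 fwd=0
After 4 (back): cur=HOME back=0 fwd=1
After 5 (visit(S)): cur=S back=1 fwd=0
After 6 (visit(K)): cur=K back=2 fwd=0
After 7 (back): cur=S back=1 fwd=1
After 8 (back): cur=HOME back=0 fwd=2
After 9 (visit(M)): cur=M back=1 fwd=0
After 10 (back): cur=HOME back=0 fwd=1
After 11 (forward): cur=M back=1 fwd=0

Answer: yes no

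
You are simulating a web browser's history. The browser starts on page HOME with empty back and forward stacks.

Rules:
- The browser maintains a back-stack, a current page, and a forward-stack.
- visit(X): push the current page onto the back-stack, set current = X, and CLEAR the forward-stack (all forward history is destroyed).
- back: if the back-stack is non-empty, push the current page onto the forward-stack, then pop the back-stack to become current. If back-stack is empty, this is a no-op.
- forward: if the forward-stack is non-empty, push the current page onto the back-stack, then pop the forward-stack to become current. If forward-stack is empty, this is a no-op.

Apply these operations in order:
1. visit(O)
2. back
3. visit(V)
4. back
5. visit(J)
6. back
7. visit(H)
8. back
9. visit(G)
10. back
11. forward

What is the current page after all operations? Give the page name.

Answer: G

Derivation:
After 1 (visit(O)): cur=O back=1 fwd=0
After 2 (back): cur=HOME back=0 fwd=1
After 3 (visit(V)): cur=V back=1 fwd=0
After 4 (back): cur=HOME back=0 fwd=1
After 5 (visit(J)): cur=J back=1 fwd=0
After 6 (back): cur=HOME back=0 fwd=1
After 7 (visit(H)): cur=H back=1 fwd=0
After 8 (back): cur=HOME back=0 fwd=1
After 9 (visit(G)): cur=G back=1 fwd=0
After 10 (back): cur=HOME back=0 fwd=1
After 11 (forward): cur=G back=1 fwd=0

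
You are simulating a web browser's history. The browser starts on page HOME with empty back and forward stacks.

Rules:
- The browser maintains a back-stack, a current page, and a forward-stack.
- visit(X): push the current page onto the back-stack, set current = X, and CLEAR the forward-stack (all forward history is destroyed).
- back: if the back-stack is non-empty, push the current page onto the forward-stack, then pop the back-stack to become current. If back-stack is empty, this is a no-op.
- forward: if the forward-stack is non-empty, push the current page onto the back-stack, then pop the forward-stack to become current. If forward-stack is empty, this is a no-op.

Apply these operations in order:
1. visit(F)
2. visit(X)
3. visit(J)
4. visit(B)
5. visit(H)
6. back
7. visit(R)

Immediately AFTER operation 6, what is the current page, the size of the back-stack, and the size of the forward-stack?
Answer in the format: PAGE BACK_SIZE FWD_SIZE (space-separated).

After 1 (visit(F)): cur=F back=1 fwd=0
After 2 (visit(X)): cur=X back=2 fwd=0
After 3 (visit(J)): cur=J back=3 fwd=0
After 4 (visit(B)): cur=B back=4 fwd=0
After 5 (visit(H)): cur=H back=5 fwd=0
After 6 (back): cur=B back=4 fwd=1

B 4 1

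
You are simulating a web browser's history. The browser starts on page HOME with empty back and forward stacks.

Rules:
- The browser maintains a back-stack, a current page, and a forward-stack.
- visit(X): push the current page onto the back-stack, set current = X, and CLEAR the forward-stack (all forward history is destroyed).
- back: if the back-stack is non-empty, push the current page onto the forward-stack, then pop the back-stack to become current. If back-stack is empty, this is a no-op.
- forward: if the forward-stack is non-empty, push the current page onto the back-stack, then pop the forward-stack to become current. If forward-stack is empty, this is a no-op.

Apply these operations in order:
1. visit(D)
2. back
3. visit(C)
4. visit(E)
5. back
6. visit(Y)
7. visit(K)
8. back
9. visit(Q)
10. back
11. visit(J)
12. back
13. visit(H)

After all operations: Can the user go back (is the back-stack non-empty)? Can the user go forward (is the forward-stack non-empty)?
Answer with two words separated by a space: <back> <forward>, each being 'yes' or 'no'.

After 1 (visit(D)): cur=D back=1 fwd=0
After 2 (back): cur=HOME back=0 fwd=1
After 3 (visit(C)): cur=C back=1 fwd=0
After 4 (visit(E)): cur=E back=2 fwd=0
After 5 (back): cur=C back=1 fwd=1
After 6 (visit(Y)): cur=Y back=2 fwd=0
After 7 (visit(K)): cur=K back=3 fwd=0
After 8 (back): cur=Y back=2 fwd=1
After 9 (visit(Q)): cur=Q back=3 fwd=0
After 10 (back): cur=Y back=2 fwd=1
After 11 (visit(J)): cur=J back=3 fwd=0
After 12 (back): cur=Y back=2 fwd=1
After 13 (visit(H)): cur=H back=3 fwd=0

Answer: yes no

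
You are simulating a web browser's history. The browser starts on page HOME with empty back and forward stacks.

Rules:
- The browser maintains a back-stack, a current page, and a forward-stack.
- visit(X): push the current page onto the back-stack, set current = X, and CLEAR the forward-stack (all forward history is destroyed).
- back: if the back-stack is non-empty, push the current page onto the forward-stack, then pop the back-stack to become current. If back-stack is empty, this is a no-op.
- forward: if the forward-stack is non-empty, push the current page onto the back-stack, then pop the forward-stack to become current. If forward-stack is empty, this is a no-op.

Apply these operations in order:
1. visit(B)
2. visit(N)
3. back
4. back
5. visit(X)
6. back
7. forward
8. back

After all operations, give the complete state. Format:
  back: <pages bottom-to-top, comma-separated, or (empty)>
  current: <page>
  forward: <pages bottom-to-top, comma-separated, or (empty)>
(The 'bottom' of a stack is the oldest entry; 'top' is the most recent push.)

After 1 (visit(B)): cur=B back=1 fwd=0
After 2 (visit(N)): cur=N back=2 fwd=0
After 3 (back): cur=B back=1 fwd=1
After 4 (back): cur=HOME back=0 fwd=2
After 5 (visit(X)): cur=X back=1 fwd=0
After 6 (back): cur=HOME back=0 fwd=1
After 7 (forward): cur=X back=1 fwd=0
After 8 (back): cur=HOME back=0 fwd=1

Answer: back: (empty)
current: HOME
forward: X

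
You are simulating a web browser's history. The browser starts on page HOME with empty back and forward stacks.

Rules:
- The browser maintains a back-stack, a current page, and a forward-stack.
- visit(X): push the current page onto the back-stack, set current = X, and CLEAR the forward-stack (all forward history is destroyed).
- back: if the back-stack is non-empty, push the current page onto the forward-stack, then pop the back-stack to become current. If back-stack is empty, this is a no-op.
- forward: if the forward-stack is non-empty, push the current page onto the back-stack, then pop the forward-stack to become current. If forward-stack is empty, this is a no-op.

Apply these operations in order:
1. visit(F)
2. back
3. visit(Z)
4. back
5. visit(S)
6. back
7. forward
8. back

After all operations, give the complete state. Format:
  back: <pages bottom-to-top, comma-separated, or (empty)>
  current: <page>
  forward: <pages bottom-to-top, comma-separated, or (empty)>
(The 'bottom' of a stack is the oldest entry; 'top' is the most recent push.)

Answer: back: (empty)
current: HOME
forward: S

Derivation:
After 1 (visit(F)): cur=F back=1 fwd=0
After 2 (back): cur=HOME back=0 fwd=1
After 3 (visit(Z)): cur=Z back=1 fwd=0
After 4 (back): cur=HOME back=0 fwd=1
After 5 (visit(S)): cur=S back=1 fwd=0
After 6 (back): cur=HOME back=0 fwd=1
After 7 (forward): cur=S back=1 fwd=0
After 8 (back): cur=HOME back=0 fwd=1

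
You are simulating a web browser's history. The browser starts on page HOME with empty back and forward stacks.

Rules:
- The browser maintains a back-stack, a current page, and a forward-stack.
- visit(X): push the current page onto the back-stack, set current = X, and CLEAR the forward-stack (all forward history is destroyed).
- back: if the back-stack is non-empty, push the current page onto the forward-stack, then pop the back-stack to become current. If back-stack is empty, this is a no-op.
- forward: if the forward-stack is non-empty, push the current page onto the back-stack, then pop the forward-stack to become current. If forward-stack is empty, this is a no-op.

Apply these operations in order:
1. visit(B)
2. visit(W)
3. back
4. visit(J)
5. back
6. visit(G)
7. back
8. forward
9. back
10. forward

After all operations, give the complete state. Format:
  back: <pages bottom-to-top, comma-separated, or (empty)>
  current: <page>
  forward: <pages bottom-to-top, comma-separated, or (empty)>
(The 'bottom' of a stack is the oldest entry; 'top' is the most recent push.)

Answer: back: HOME,B
current: G
forward: (empty)

Derivation:
After 1 (visit(B)): cur=B back=1 fwd=0
After 2 (visit(W)): cur=W back=2 fwd=0
After 3 (back): cur=B back=1 fwd=1
After 4 (visit(J)): cur=J back=2 fwd=0
After 5 (back): cur=B back=1 fwd=1
After 6 (visit(G)): cur=G back=2 fwd=0
After 7 (back): cur=B back=1 fwd=1
After 8 (forward): cur=G back=2 fwd=0
After 9 (back): cur=B back=1 fwd=1
After 10 (forward): cur=G back=2 fwd=0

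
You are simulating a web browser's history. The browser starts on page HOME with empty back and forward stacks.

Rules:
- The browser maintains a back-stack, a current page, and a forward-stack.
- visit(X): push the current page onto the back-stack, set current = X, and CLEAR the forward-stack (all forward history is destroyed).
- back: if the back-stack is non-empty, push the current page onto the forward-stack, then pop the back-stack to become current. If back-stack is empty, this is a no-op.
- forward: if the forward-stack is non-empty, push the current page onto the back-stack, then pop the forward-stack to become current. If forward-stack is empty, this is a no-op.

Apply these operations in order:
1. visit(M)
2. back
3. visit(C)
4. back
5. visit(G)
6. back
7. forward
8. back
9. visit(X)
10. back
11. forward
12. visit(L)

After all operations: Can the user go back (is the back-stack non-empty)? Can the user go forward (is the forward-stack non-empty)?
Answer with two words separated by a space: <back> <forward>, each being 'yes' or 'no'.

Answer: yes no

Derivation:
After 1 (visit(M)): cur=M back=1 fwd=0
After 2 (back): cur=HOME back=0 fwd=1
After 3 (visit(C)): cur=C back=1 fwd=0
After 4 (back): cur=HOME back=0 fwd=1
After 5 (visit(G)): cur=G back=1 fwd=0
After 6 (back): cur=HOME back=0 fwd=1
After 7 (forward): cur=G back=1 fwd=0
After 8 (back): cur=HOME back=0 fwd=1
After 9 (visit(X)): cur=X back=1 fwd=0
After 10 (back): cur=HOME back=0 fwd=1
After 11 (forward): cur=X back=1 fwd=0
After 12 (visit(L)): cur=L back=2 fwd=0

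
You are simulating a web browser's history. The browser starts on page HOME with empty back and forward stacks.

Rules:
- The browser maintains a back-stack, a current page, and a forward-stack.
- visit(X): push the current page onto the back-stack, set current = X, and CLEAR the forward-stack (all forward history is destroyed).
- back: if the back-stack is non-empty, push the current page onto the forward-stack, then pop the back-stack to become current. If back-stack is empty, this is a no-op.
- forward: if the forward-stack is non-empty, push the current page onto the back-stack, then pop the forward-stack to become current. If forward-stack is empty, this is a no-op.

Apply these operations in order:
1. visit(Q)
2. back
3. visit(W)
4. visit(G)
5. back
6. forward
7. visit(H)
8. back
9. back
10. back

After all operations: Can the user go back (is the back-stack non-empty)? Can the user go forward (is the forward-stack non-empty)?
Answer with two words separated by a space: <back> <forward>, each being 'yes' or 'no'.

Answer: no yes

Derivation:
After 1 (visit(Q)): cur=Q back=1 fwd=0
After 2 (back): cur=HOME back=0 fwd=1
After 3 (visit(W)): cur=W back=1 fwd=0
After 4 (visit(G)): cur=G back=2 fwd=0
After 5 (back): cur=W back=1 fwd=1
After 6 (forward): cur=G back=2 fwd=0
After 7 (visit(H)): cur=H back=3 fwd=0
After 8 (back): cur=G back=2 fwd=1
After 9 (back): cur=W back=1 fwd=2
After 10 (back): cur=HOME back=0 fwd=3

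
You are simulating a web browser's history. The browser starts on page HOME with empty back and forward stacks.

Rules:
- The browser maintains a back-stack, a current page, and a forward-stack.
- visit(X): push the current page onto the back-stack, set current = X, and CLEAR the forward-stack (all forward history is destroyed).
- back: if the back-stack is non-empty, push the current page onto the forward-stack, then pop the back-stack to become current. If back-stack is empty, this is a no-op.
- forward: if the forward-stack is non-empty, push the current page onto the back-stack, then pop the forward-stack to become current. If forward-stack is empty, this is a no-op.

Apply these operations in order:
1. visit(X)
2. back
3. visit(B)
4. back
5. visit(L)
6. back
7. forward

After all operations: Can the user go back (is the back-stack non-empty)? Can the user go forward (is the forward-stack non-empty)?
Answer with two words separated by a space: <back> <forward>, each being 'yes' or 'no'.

After 1 (visit(X)): cur=X back=1 fwd=0
After 2 (back): cur=HOME back=0 fwd=1
After 3 (visit(B)): cur=B back=1 fwd=0
After 4 (back): cur=HOME back=0 fwd=1
After 5 (visit(L)): cur=L back=1 fwd=0
After 6 (back): cur=HOME back=0 fwd=1
After 7 (forward): cur=L back=1 fwd=0

Answer: yes no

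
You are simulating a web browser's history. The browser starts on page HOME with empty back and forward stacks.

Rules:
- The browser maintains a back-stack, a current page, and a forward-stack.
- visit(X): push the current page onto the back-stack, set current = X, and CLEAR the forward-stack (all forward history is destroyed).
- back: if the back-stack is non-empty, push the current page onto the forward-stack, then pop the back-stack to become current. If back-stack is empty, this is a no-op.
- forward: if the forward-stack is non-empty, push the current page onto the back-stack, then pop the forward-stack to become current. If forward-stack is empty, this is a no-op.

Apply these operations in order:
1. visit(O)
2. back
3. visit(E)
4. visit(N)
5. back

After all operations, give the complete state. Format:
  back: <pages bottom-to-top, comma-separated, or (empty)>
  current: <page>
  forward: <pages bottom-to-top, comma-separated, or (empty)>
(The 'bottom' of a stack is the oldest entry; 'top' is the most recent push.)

After 1 (visit(O)): cur=O back=1 fwd=0
After 2 (back): cur=HOME back=0 fwd=1
After 3 (visit(E)): cur=E back=1 fwd=0
After 4 (visit(N)): cur=N back=2 fwd=0
After 5 (back): cur=E back=1 fwd=1

Answer: back: HOME
current: E
forward: N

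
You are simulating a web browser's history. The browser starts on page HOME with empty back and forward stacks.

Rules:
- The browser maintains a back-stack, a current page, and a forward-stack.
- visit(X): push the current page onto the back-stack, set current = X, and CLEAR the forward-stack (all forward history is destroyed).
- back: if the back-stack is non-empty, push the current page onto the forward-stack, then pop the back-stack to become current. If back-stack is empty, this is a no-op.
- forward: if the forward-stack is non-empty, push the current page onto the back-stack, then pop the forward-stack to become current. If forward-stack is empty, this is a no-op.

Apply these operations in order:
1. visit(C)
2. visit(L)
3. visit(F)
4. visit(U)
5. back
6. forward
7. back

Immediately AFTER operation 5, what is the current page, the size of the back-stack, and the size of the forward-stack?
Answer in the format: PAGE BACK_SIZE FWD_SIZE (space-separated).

After 1 (visit(C)): cur=C back=1 fwd=0
After 2 (visit(L)): cur=L back=2 fwd=0
After 3 (visit(F)): cur=F back=3 fwd=0
After 4 (visit(U)): cur=U back=4 fwd=0
After 5 (back): cur=F back=3 fwd=1

F 3 1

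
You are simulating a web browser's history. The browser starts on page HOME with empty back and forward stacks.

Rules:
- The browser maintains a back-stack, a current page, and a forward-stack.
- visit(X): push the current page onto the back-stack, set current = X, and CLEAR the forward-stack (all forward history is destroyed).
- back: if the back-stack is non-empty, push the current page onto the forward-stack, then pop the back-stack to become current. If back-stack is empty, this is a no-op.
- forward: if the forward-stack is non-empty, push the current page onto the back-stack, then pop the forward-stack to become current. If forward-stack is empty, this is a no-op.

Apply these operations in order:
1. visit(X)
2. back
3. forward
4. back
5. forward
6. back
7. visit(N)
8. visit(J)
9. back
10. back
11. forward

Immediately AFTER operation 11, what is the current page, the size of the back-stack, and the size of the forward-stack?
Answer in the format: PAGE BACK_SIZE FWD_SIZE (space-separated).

After 1 (visit(X)): cur=X back=1 fwd=0
After 2 (back): cur=HOME back=0 fwd=1
After 3 (forward): cur=X back=1 fwd=0
After 4 (back): cur=HOME back=0 fwd=1
After 5 (forward): cur=X back=1 fwd=0
After 6 (back): cur=HOME back=0 fwd=1
After 7 (visit(N)): cur=N back=1 fwd=0
After 8 (visit(J)): cur=J back=2 fwd=0
After 9 (back): cur=N back=1 fwd=1
After 10 (back): cur=HOME back=0 fwd=2
After 11 (forward): cur=N back=1 fwd=1

N 1 1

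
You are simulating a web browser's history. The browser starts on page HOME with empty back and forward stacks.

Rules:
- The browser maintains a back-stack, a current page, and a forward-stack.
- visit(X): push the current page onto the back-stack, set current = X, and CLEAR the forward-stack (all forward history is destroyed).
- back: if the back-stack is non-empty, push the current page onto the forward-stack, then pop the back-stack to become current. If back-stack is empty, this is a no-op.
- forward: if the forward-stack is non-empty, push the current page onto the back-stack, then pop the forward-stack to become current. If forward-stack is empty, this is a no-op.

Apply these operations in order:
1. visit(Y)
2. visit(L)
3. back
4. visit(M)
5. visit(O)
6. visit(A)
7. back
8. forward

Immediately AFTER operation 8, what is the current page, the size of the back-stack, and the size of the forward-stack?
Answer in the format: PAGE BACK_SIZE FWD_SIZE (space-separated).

After 1 (visit(Y)): cur=Y back=1 fwd=0
After 2 (visit(L)): cur=L back=2 fwd=0
After 3 (back): cur=Y back=1 fwd=1
After 4 (visit(M)): cur=M back=2 fwd=0
After 5 (visit(O)): cur=O back=3 fwd=0
After 6 (visit(A)): cur=A back=4 fwd=0
After 7 (back): cur=O back=3 fwd=1
After 8 (forward): cur=A back=4 fwd=0

A 4 0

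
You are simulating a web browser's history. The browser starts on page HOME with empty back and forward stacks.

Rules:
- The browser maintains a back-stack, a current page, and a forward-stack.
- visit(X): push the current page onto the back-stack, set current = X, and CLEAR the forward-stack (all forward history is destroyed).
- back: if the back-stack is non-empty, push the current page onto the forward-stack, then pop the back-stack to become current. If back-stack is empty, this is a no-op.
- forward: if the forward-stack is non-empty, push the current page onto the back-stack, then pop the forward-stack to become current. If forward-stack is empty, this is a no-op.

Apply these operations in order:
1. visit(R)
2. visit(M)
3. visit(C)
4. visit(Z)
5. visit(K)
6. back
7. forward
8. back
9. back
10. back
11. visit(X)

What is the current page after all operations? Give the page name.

After 1 (visit(R)): cur=R back=1 fwd=0
After 2 (visit(M)): cur=M back=2 fwd=0
After 3 (visit(C)): cur=C back=3 fwd=0
After 4 (visit(Z)): cur=Z back=4 fwd=0
After 5 (visit(K)): cur=K back=5 fwd=0
After 6 (back): cur=Z back=4 fwd=1
After 7 (forward): cur=K back=5 fwd=0
After 8 (back): cur=Z back=4 fwd=1
After 9 (back): cur=C back=3 fwd=2
After 10 (back): cur=M back=2 fwd=3
After 11 (visit(X)): cur=X back=3 fwd=0

Answer: X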